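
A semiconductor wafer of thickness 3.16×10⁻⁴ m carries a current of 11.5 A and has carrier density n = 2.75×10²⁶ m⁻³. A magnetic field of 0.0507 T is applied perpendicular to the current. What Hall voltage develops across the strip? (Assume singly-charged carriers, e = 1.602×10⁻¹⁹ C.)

V_H = IB/(n e t).
V_H = (11.5)(0.0507)/((2.75×10²⁶)(1.602×10⁻¹⁹)(3.16×10⁻⁴)) ≈ 4.19×10⁻⁵ V.

V_H ≈ 4.19×10⁻⁵ V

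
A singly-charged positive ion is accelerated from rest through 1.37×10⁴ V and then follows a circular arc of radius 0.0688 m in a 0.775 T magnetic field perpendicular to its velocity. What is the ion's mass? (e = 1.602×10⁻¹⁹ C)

Combine |q|V = ½mv² and r = mv/(|q|B): eliminate v to get m = qB²r²/(2V).
m = (1.602×10⁻¹⁹)(0.775)²(0.0688)²/(2·1.37×10⁴) ≈ 1.66×10⁻²⁶ kg.

m ≈ 1.66×10⁻²⁶ kg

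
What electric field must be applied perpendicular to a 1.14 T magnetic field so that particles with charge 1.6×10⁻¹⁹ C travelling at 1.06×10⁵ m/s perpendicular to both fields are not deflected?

E = 1.21×10⁵ V/m

For straight-line motion qE = qvB, so E = vB.
E = 1.06×10⁵ × 1.14 = 1.21×10⁵ V/m.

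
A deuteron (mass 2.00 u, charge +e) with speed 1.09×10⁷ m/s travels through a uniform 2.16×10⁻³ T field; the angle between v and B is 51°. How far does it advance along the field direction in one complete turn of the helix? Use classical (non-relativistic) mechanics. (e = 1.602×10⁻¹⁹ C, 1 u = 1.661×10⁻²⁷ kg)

v∥ = v cosθ = 1.09×10⁷·cos51° ≈ 6.860×10⁶ m/s.
T = 2πm/(|q|B) = 2π(3.322×10⁻²⁷)/((1.602×10⁻¹⁹)(2.16×10⁻³)) ≈ 6.032×10⁻⁵ s.
pitch = v∥ T = (6.860×10⁶)(6.032×10⁻⁵) ≈ 414 m.

p ≈ 414 m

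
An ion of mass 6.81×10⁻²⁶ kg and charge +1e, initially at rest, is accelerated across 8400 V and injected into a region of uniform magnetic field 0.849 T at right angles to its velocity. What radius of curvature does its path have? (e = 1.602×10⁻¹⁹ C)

r ≈ 0.0995 m

Acceleration: |q|V = ½mv² ⇒ v = √(2|q|V/m) = √(2·1.602×10⁻¹⁹·8400/6.81×10⁻²⁶) ≈ 1.988×10⁵ m/s.
In the field: r = mv/(|q|B) = (6.81×10⁻²⁶)(1.988×10⁵)/((1.602×10⁻¹⁹)(0.849)) ≈ 0.0995 m.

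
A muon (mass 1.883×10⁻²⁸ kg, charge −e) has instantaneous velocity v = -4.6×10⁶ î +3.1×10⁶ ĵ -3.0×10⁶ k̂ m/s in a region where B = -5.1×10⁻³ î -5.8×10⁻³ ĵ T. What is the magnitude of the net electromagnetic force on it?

|F| ≈ 7.75×10⁻¹⁵ N

v×B = (-1.74×10⁴, 1.53×10⁴, 4.25×10⁴) N/C.
F = q v×B = (−1.602×10⁻¹⁹ C)·(-1.74×10⁴, 1.53×10⁴, 4.25×10⁴) = (2.79×10⁻¹⁵, -2.45×10⁻¹⁵, -6.81×10⁻¹⁵) N.
|F| = 7.75×10⁻¹⁵ N.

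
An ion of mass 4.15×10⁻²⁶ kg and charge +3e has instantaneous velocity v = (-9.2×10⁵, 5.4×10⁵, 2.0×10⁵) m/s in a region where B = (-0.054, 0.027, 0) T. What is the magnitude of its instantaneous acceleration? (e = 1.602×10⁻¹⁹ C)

v×B = (-5400, -1.08×10⁴, 4320) N/C.
F = q v×B = (4.806×10⁻¹⁹ C)·(-5400, -1.08×10⁴, 4320) = (-2.60×10⁻¹⁵, -5.19×10⁻¹⁵, 2.08×10⁻¹⁵) N.
|a| = |F|/m = 6.163×10⁻¹⁵/4.15×10⁻²⁶ ≈ 1.49×10¹¹ m/s².

|a| ≈ 1.49×10¹¹ m/s²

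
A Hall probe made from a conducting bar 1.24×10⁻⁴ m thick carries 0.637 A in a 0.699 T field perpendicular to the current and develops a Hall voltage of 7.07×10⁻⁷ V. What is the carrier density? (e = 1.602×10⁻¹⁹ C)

n ≈ 3.17×10²⁸ m⁻³

From V_H = IB/(n e t), n = IB/(V_H e t).
n = (0.637)(0.699)/((7.07×10⁻⁷)(1.602×10⁻¹⁹)(1.24×10⁻⁴)) ≈ 3.17×10²⁸ m⁻³.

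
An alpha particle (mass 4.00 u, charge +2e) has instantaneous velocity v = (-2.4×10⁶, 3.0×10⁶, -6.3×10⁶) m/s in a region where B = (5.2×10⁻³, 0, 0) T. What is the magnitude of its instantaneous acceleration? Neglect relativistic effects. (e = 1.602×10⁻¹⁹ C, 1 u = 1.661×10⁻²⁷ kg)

v×B = (0, -3.28×10⁴, -1.56×10⁴) N/C.
F = q v×B = (3.204×10⁻¹⁹ C)·(0, -3.28×10⁴, -1.56×10⁴) = (0, -1.05×10⁻¹⁴, -5.00×10⁻¹⁵) N.
|a| = |F|/m = 1.163×10⁻¹⁴/6.644×10⁻²⁷ ≈ 1.75×10¹² m/s².

|a| ≈ 1.75×10¹² m/s²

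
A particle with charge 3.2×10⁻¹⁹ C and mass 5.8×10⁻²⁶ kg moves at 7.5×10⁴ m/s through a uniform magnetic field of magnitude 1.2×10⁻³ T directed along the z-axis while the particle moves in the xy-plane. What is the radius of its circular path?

r ≈ 11 m

The magnetic force provides the centripetal force: |q|vB = mv²/r.
r = mv/(|q|B) = (5.8×10⁻²⁶)(7.5×10⁴)/((3.2×10⁻¹⁹)(1.2×10⁻³)) ≈ 11 m.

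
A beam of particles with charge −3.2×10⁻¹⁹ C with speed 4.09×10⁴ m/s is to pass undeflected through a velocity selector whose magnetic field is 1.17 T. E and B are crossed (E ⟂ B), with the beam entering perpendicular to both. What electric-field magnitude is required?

E = 4.79×10⁴ V/m

For straight-line motion qE = qvB, so E = vB.
E = 4.09×10⁴ × 1.17 = 4.79×10⁴ V/m.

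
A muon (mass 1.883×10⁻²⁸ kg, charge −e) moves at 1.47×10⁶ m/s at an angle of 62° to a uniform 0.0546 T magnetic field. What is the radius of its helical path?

r ≈ 0.0279 m

v⊥ = v sinθ = 1.47×10⁶·sin62° ≈ 1.298×10⁶ m/s.
r = m v⊥/(|q|B) = (1.883×10⁻²⁸)(1.298×10⁶)/((1.602×10⁻¹⁹)(0.0546)) ≈ 0.0279 m.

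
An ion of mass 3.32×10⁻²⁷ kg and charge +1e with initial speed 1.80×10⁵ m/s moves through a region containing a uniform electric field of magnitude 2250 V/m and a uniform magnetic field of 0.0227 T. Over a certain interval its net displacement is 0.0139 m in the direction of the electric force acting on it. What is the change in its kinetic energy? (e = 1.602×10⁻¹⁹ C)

ΔKE ≈ 5.01×10⁻¹⁸ J

The magnetic force is always ⟂ v and does no work; only the electric force changes KE.
ΔKE = F_E · d = |q|E d = (1.602×10⁻¹⁹)(2250)(0.0139) ≈ 5.01×10⁻¹⁸ J.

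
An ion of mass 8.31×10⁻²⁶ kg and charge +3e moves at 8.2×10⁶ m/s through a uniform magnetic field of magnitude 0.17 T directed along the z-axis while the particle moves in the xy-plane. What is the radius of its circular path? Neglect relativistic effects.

r ≈ 8.3 m

The magnetic force provides the centripetal force: |q|vB = mv²/r.
r = mv/(|q|B) = (8.31×10⁻²⁶)(8.2×10⁶)/((4.806×10⁻¹⁹)(0.17)) ≈ 8.3 m.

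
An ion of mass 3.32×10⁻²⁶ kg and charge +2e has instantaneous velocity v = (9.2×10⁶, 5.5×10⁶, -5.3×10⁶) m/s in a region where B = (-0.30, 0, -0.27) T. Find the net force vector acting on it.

F ≈ (-4.76×10⁻¹³, 1.31×10⁻¹², 5.29×10⁻¹³) N

v×B = (-1.48×10⁶, 4.07×10⁶, 1.65×10⁶) N/C.
F = q v×B = (3.204×10⁻¹⁹ C)·(-1.48×10⁶, 4.07×10⁶, 1.65×10⁶) = (-4.76×10⁻¹³, 1.31×10⁻¹², 5.29×10⁻¹³) N.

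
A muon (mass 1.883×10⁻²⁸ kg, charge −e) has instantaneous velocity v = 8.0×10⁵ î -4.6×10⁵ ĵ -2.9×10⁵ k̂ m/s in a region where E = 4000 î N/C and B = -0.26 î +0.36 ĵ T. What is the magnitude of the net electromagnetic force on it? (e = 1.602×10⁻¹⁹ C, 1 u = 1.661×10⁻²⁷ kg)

|F| ≈ 3.43×10⁻¹⁴ N

v×B = (1.04×10⁵, 7.54×10⁴, 1.68×10⁵) N/C.
E + v×B = (1.08×10⁵, 7.54×10⁴, 1.68×10⁵) N/C.
F = q(E + v×B) = (−1.602×10⁻¹⁹ C)·(1.08×10⁵, 7.54×10⁴, 1.68×10⁵) = (-1.74×10⁻¹⁴, -1.21×10⁻¹⁴, -2.70×10⁻¹⁴) N.
|F| = 3.43×10⁻¹⁴ N.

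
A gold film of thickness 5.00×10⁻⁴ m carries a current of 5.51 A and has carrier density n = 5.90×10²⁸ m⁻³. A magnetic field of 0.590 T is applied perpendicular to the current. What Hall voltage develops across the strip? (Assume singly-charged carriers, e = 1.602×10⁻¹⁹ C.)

V_H ≈ 6.88×10⁻⁷ V

V_H = IB/(n e t).
V_H = (5.51)(0.590)/((5.90×10²⁸)(1.602×10⁻¹⁹)(5.00×10⁻⁴)) ≈ 6.88×10⁻⁷ V.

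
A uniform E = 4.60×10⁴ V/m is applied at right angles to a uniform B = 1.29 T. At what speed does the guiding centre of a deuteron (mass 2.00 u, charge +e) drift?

In crossed fields the guiding centre drifts at v_d = |E×B|/B² = E/B, independent of charge and mass.
v_d = 4.60×10⁴/1.29 = 3.57×10⁴ m/s.

v_d ≈ 3.57×10⁴ m/s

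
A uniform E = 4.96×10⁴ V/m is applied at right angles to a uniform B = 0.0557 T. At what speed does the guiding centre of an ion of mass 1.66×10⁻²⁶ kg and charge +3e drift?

The steady drift has the magnetic force balancing the electric force, so v_d = E/B.
v_d = 4.96×10⁴/0.0557 = 8.90×10⁵ m/s.

v_d ≈ 8.90×10⁵ m/s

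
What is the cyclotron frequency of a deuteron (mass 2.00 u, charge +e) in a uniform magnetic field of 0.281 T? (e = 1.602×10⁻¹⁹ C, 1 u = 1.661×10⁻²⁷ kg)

f = |q|B/(2πm).
f = (1.602×10⁻¹⁹)(0.281)/(2π·3.322×10⁻²⁷) ≈ 2.16×10⁶ Hz.

f ≈ 2.16×10⁶ Hz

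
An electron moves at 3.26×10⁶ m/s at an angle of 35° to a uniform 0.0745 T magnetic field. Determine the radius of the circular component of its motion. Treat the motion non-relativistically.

v⊥ = v sinθ = 3.26×10⁶·sin35° ≈ 1.870×10⁶ m/s.
r = m v⊥/(|q|B) = (9.109×10⁻³¹)(1.870×10⁶)/((1.602×10⁻¹⁹)(0.0745)) ≈ 1.43×10⁻⁴ m.

r ≈ 1.43×10⁻⁴ m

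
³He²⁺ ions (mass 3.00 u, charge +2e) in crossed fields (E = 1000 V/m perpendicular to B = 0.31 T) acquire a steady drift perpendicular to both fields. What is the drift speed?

The E×B drift speed is v_d = E/B.
v_d = 1000/0.31 = 3200 m/s.

v_d ≈ 3200 m/s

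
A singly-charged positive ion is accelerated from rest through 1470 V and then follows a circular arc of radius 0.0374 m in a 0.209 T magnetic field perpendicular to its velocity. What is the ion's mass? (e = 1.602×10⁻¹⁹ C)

m ≈ 3.33×10⁻²⁷ kg

Combine |q|V = ½mv² and r = mv/(|q|B): eliminate v to get m = qB²r²/(2V).
m = (1.602×10⁻¹⁹)(0.209)²(0.0374)²/(2·1470) ≈ 3.33×10⁻²⁷ kg.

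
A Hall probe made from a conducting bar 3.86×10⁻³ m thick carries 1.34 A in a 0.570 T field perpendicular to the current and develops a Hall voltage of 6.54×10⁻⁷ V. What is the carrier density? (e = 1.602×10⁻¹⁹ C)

From V_H = IB/(n e t), n = IB/(V_H e t).
n = (1.34)(0.570)/((6.54×10⁻⁷)(1.602×10⁻¹⁹)(3.86×10⁻³)) ≈ 1.89×10²⁷ m⁻³.

n ≈ 1.89×10²⁷ m⁻³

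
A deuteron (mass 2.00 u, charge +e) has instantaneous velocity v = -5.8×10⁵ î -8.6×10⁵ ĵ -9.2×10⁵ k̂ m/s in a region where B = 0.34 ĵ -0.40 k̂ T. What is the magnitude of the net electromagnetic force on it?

v×B = (6.57×10⁵, -2.32×10⁵, -1.97×10⁵) N/C.
F = q v×B = (1.602×10⁻¹⁹ C)·(6.57×10⁵, -2.32×10⁵, -1.97×10⁵) = (1.05×10⁻¹³, -3.72×10⁻¹⁴, -3.16×10⁻¹⁴) N.
|F| = 1.16×10⁻¹³ N.

|F| ≈ 1.16×10⁻¹³ N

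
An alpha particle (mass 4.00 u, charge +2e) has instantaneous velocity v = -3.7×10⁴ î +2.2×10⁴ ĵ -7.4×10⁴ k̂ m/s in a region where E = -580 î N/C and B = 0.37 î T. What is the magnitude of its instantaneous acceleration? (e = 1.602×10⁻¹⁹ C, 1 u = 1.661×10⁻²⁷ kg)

|a| ≈ 1.38×10¹² m/s²

v×B = (0, -2.74×10⁴, -8140) N/C.
E + v×B = (-580, -2.74×10⁴, -8140) N/C.
F = q(E + v×B) = (3.204×10⁻¹⁹ C)·(-580, -2.74×10⁴, -8140) = (-1.86×10⁻¹⁶, -8.77×10⁻¹⁵, -2.61×10⁻¹⁵) N.
|a| = |F|/m = 9.154×10⁻¹⁵/6.644×10⁻²⁷ ≈ 1.38×10¹² m/s².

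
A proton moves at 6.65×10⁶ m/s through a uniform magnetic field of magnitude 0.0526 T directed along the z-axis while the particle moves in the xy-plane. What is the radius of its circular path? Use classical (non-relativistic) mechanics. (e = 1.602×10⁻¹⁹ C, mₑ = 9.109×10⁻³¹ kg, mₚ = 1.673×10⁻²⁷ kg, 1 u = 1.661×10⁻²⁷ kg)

The magnetic force provides the centripetal force: |q|vB = mv²/r.
r = mv/(|q|B) = (1.673×10⁻²⁷)(6.65×10⁶)/((1.602×10⁻¹⁹)(0.0526)) ≈ 1.32 m.

r ≈ 1.32 m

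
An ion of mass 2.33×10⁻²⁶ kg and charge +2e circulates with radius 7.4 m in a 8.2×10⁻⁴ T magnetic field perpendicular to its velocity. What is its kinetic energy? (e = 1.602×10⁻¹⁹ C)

KE ≈ 8.1×10⁻¹⁷ J

v = |q|Br/m, then KE = ½mv² = (qBr)²/(2m).
v = (3.204×10⁻¹⁹)(8.2×10⁻⁴)(7.4)/2.33×10⁻²⁶ ≈ 8.344×10⁴ m/s.
KE = ½(2.33×10⁻²⁶)(8.344×10⁴)² ≈ 8.1×10⁻¹⁷ J.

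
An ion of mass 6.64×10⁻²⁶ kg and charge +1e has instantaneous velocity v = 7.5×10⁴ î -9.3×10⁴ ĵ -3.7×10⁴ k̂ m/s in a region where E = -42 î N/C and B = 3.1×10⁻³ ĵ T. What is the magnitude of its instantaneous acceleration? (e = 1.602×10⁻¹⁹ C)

|a| ≈ 5.88×10⁸ m/s²

v×B = (115, 0, 232) N/C.
E + v×B = (72.7, 0, 232) N/C.
F = q(E + v×B) = (1.602×10⁻¹⁹ C)·(72.7, 0, 232) = (1.16×10⁻¹⁷, 0, 3.72×10⁻¹⁷) N.
|a| = |F|/m = 3.902×10⁻¹⁷/6.64×10⁻²⁶ ≈ 5.88×10⁸ m/s².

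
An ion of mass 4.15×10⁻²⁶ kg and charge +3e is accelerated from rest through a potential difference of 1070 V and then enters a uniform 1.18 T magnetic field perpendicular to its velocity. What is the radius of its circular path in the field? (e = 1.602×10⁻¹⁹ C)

r ≈ 0.0115 m

Acceleration: |q|V = ½mv² ⇒ v = √(2|q|V/m) = √(2·4.806×10⁻¹⁹·1070/4.15×10⁻²⁶) ≈ 1.574×10⁵ m/s.
In the field: r = mv/(|q|B) = (4.15×10⁻²⁶)(1.574×10⁵)/((4.806×10⁻¹⁹)(1.18)) ≈ 0.0115 m.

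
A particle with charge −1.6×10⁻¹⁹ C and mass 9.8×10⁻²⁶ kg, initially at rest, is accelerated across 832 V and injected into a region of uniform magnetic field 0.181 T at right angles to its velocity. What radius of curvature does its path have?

Acceleration: |q|V = ½mv² ⇒ v = √(2|q|V/m) = √(2·1.6×10⁻¹⁹·832/9.8×10⁻²⁶) ≈ 5.212×10⁴ m/s.
In the field: r = mv/(|q|B) = (9.8×10⁻²⁶)(5.212×10⁴)/((1.6×10⁻¹⁹)(0.181)) ≈ 0.176 m.

r ≈ 0.176 m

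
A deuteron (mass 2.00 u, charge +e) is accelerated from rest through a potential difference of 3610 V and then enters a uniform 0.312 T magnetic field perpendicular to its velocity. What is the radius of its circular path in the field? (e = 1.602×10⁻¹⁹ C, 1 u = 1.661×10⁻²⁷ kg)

Acceleration: |q|V = ½mv² ⇒ v = √(2|q|V/m) = √(2·1.602×10⁻¹⁹·3610/3.322×10⁻²⁷) ≈ 5.901×10⁵ m/s.
In the field: r = mv/(|q|B) = (3.322×10⁻²⁷)(5.901×10⁵)/((1.602×10⁻¹⁹)(0.312)) ≈ 0.0392 m.

r ≈ 0.0392 m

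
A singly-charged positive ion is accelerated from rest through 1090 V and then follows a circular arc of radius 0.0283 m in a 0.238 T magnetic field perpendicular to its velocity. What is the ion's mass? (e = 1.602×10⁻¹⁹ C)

Combine |q|V = ½mv² and r = mv/(|q|B): eliminate v to get m = qB²r²/(2V).
m = (1.602×10⁻¹⁹)(0.238)²(0.0283)²/(2·1090) ≈ 3.33×10⁻²⁷ kg.

m ≈ 3.33×10⁻²⁷ kg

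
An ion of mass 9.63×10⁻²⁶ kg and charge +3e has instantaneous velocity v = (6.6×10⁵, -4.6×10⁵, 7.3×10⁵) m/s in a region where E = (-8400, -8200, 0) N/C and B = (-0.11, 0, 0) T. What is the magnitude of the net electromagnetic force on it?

v×B = (0, -8.03×10⁴, -5.06×10⁴) N/C.
E + v×B = (-8400, -8.85×10⁴, -5.06×10⁴) N/C.
F = q(E + v×B) = (4.806×10⁻¹⁹ C)·(-8400, -8.85×10⁴, -5.06×10⁴) = (-4.04×10⁻¹⁵, -4.25×10⁻¹⁴, -2.43×10⁻¹⁴) N.
|F| = 4.92×10⁻¹⁴ N.

|F| ≈ 4.92×10⁻¹⁴ N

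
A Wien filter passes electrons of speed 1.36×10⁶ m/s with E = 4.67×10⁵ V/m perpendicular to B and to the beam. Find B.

Balance of forces in the selector: qE = qvB ⇒ B = E/v.
B = 4.67×10⁵/1.36×10⁶ = 0.343 T.

B = 0.343 T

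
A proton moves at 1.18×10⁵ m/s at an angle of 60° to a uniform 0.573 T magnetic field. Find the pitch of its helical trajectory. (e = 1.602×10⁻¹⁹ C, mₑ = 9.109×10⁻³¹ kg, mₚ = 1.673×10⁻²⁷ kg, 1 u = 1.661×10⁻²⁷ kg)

p ≈ 6.76×10⁻³ m

v∥ = v cosθ = 1.18×10⁵·cos60° ≈ 5.900×10⁴ m/s.
T = 2πm/(|q|B) = 2π(1.673×10⁻²⁷)/((1.602×10⁻¹⁹)(0.573)) ≈ 1.145×10⁻⁷ s.
pitch = v∥ T = (5.900×10⁴)(1.145×10⁻⁷) ≈ 6.76×10⁻³ m.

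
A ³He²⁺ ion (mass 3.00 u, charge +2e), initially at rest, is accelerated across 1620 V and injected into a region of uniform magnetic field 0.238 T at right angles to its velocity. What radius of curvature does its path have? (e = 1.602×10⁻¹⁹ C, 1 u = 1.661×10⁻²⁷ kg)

Acceleration: |q|V = ½mv² ⇒ v = √(2|q|V/m) = √(2·3.204×10⁻¹⁹·1620/4.983×10⁻²⁷) ≈ 4.564×10⁵ m/s.
In the field: r = mv/(|q|B) = (4.983×10⁻²⁷)(4.564×10⁵)/((3.204×10⁻¹⁹)(0.238)) ≈ 0.0298 m.

r ≈ 0.0298 m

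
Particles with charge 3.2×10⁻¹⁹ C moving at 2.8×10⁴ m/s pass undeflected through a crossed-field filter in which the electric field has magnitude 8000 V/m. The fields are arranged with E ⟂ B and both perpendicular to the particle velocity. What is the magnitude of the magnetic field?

B = 0.29 T

Balance of forces in the selector: qE = qvB ⇒ B = E/v.
B = 8000/2.8×10⁴ = 0.29 T.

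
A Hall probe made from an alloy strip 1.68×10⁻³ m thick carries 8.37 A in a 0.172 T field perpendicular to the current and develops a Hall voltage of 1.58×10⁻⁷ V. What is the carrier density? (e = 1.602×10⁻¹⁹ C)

From V_H = IB/(n e t), n = IB/(V_H e t).
n = (8.37)(0.172)/((1.58×10⁻⁷)(1.602×10⁻¹⁹)(1.68×10⁻³)) ≈ 3.39×10²⁸ m⁻³.

n ≈ 3.39×10²⁸ m⁻³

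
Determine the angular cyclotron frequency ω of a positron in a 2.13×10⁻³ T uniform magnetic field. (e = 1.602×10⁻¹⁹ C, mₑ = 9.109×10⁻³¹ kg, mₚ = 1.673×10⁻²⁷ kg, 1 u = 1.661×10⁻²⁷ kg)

ω ≈ 3.75×10⁸ rad/s

ω = |q|B/m.
ω = (1.602×10⁻¹⁹)(2.13×10⁻³)/9.109×10⁻³¹ ≈ 3.75×10⁸ rad/s.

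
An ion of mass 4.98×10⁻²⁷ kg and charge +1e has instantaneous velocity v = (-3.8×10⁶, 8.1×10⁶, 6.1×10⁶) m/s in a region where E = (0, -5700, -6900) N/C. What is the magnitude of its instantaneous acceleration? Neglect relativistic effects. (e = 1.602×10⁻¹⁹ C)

Only an electric field acts, so F = qE = (1.602×10⁻¹⁹ C)·(0, -5700, -6900) = (0, -9.13×10⁻¹⁶, -1.11×10⁻¹⁵) N.
|a| = |F|/m = 1.434×10⁻¹⁵/4.98×10⁻²⁷ ≈ 2.88×10¹¹ m/s².

|a| ≈ 2.88×10¹¹ m/s²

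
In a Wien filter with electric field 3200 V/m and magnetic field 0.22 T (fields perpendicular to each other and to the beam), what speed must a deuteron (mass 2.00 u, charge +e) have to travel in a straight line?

v = 1.5×10⁴ m/s

For undeflected motion the electric and magnetic forces balance: qE = qvB.
v = E/B = 3200/0.22 = 1.5×10⁴ m/s.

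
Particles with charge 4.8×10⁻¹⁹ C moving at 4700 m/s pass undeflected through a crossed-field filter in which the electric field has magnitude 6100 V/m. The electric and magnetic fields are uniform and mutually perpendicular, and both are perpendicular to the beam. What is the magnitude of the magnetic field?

B = 1.3 T

Balance of forces in the selector: qE = qvB ⇒ B = E/v.
B = 6100/4700 = 1.3 T.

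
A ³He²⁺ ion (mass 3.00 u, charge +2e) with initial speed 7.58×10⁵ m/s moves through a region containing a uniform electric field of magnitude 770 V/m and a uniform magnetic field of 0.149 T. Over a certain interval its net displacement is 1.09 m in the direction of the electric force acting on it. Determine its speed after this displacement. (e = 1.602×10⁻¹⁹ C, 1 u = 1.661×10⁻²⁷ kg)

v_f ≈ 8.26×10⁵ m/s

B does no work; ΔKE = |q|E d.
½mv_f² = ½mv₀² + |q|Ed = ½(4.983×10⁻²⁷)(7.58×10⁵)² + (3.204×10⁻¹⁹)(770)(1.09) ≈ 1.432×10⁻¹⁵ J + 2.689×10⁻¹⁶ J ≈ 1.700×10⁻¹⁵ J.
v_f = √(2·1.700×10⁻¹⁵/4.983×10⁻²⁷) ≈ 8.26×10⁵ m/s.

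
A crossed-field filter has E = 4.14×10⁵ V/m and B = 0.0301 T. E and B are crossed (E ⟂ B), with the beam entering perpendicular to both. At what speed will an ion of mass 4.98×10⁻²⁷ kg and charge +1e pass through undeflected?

v = 1.38×10⁷ m/s

For undeflected motion the electric and magnetic forces balance: qE = qvB.
v = E/B = 4.14×10⁵/0.0301 = 1.38×10⁷ m/s.
The result is independent of the particle's charge and mass.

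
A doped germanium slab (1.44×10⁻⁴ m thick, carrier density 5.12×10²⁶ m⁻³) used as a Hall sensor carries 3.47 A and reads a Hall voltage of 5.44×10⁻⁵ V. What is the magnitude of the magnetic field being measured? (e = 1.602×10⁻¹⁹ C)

From V_H = IB/(n e t), B = V_H n e t / I.
B = (5.44×10⁻⁵)(5.12×10²⁶)(1.602×10⁻¹⁹)(1.44×10⁻⁴)/3.47 ≈ 0.185 T.

B ≈ 0.185 T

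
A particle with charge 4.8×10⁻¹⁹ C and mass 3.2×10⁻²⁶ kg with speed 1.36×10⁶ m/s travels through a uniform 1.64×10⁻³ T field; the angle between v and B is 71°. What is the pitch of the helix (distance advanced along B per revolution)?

v∥ = v cosθ = 1.36×10⁶·cos71° ≈ 4.428×10⁵ m/s.
T = 2πm/(|q|B) = 2π(3.2×10⁻²⁶)/((4.8×10⁻¹⁹)(1.64×10⁻³)) ≈ 2.554×10⁻⁴ s.
pitch = v∥ T = (4.428×10⁵)(2.554×10⁻⁴) ≈ 113 m.

p ≈ 113 m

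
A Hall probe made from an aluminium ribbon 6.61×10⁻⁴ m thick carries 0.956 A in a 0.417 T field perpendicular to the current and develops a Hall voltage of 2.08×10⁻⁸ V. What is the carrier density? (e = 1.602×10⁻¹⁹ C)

n ≈ 1.81×10²⁹ m⁻³

From V_H = IB/(n e t), n = IB/(V_H e t).
n = (0.956)(0.417)/((2.08×10⁻⁸)(1.602×10⁻¹⁹)(6.61×10⁻⁴)) ≈ 1.81×10²⁹ m⁻³.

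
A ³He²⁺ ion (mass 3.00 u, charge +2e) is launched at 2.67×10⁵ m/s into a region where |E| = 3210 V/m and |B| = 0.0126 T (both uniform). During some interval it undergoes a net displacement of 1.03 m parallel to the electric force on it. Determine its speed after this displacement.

B does no work; ΔKE = |q|E d.
½mv_f² = ½mv₀² + |q|Ed = ½(4.983×10⁻²⁷)(2.67×10⁵)² + (3.204×10⁻¹⁹)(3210)(1.03) ≈ 1.776×10⁻¹⁶ J + 1.059×10⁻¹⁵ J ≈ 1.237×10⁻¹⁵ J.
v_f = √(2·1.237×10⁻¹⁵/4.983×10⁻²⁷) ≈ 7.05×10⁵ m/s.

v_f ≈ 7.05×10⁵ m/s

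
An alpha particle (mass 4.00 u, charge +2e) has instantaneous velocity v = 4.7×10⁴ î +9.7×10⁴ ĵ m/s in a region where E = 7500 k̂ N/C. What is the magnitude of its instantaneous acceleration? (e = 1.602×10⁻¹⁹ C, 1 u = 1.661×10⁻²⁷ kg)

|a| ≈ 3.62×10¹¹ m/s²

Only an electric field acts, so F = qE = (3.204×10⁻¹⁹ C)·(0, 0, 7500) = (0, 0, 2.40×10⁻¹⁵) N.
|a| = |F|/m = 2.403×10⁻¹⁵/6.644×10⁻²⁷ ≈ 3.62×10¹¹ m/s².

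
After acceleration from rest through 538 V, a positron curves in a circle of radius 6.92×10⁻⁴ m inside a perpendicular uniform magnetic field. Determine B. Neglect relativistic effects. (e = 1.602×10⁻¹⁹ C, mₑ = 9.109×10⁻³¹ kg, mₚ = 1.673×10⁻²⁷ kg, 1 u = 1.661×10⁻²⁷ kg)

B ≈ 0.113 T

v = √(2|q|V/m) = √(2·1.602×10⁻¹⁹·538/9.109×10⁻³¹) ≈ 1.376×10⁷ m/s.
B = mv/(|q|r) = (9.109×10⁻³¹)(1.376×10⁷)/((1.602×10⁻¹⁹)(6.92×10⁻⁴)) ≈ 0.113 T.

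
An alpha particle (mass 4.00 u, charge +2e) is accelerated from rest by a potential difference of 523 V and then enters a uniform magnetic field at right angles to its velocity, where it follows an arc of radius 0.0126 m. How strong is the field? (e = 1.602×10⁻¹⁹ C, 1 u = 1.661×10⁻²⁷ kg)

B ≈ 0.370 T

v = √(2|q|V/m) = √(2·3.204×10⁻¹⁹·523/6.644×10⁻²⁷) ≈ 2.246×10⁵ m/s.
B = mv/(|q|r) = (6.644×10⁻²⁷)(2.246×10⁵)/((3.204×10⁻¹⁹)(0.0126)) ≈ 0.370 T.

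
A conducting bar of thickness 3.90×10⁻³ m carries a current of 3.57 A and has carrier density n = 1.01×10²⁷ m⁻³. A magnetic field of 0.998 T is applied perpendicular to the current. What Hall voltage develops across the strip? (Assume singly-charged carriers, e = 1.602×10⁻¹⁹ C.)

V_H ≈ 5.65×10⁻⁶ V

V_H = IB/(n e t).
V_H = (3.57)(0.998)/((1.01×10²⁷)(1.602×10⁻¹⁹)(3.90×10⁻³)) ≈ 5.65×10⁻⁶ V.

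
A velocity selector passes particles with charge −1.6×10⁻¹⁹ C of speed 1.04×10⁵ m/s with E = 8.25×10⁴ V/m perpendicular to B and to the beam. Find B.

B = 0.793 T

Balance of forces in the selector: qE = qvB ⇒ B = E/v.
B = 8.25×10⁴/1.04×10⁵ = 0.793 T.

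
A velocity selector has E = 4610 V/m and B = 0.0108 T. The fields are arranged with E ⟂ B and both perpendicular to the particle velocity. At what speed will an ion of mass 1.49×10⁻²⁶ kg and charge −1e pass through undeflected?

Straight-line motion ⇒ electric and magnetic forces cancel, so E = vB.
v = E/B = 4610/0.0108 = 4.27×10⁵ m/s.

v = 4.27×10⁵ m/s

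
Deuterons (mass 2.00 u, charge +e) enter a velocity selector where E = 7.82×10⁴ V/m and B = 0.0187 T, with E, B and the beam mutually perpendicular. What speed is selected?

Zero net Lorentz force requires |qE| = |q v×B|, i.e. E = vB.
v = E/B = 7.82×10⁴/0.0187 = 4.18×10⁶ m/s.

v = 4.18×10⁶ m/s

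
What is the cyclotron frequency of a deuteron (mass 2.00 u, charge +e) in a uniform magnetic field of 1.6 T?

f ≈ 1.2×10⁷ Hz

f = |q|B/(2πm).
f = (1.602×10⁻¹⁹)(1.6)/(2π·3.322×10⁻²⁷) ≈ 1.2×10⁷ Hz.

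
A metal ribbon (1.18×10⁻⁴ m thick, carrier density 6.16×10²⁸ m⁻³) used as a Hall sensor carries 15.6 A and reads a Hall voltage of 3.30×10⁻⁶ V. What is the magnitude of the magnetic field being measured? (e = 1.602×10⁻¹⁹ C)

From V_H = IB/(n e t), B = V_H n e t / I.
B = (3.30×10⁻⁶)(6.16×10²⁸)(1.602×10⁻¹⁹)(1.18×10⁻⁴)/15.6 ≈ 0.246 T.

B ≈ 0.246 T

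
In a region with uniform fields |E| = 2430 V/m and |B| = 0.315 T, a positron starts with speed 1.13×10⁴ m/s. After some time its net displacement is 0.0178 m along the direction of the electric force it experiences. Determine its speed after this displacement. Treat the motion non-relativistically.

v_f ≈ 3.90×10⁶ m/s

B does no work; ΔKE = |q|E d.
½mv_f² = ½mv₀² + |q|Ed = ½(9.109×10⁻³¹)(1.13×10⁴)² + (1.602×10⁻¹⁹)(2430)(0.0178) ≈ 5.816×10⁻²³ J + 6.929×10⁻¹⁸ J ≈ 6.929×10⁻¹⁸ J.
v_f = √(2·6.929×10⁻¹⁸/9.109×10⁻³¹) ≈ 3.90×10⁶ m/s.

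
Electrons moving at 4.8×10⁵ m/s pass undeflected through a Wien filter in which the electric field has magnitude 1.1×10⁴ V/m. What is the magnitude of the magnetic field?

B = 0.023 T

Balance of forces in the selector: qE = qvB ⇒ B = E/v.
B = 1.1×10⁴/4.8×10⁵ = 0.023 T.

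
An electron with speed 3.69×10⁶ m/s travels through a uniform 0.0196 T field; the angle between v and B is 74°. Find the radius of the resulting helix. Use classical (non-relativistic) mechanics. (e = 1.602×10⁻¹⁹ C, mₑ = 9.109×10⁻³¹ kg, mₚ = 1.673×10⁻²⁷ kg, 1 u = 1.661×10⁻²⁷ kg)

r ≈ 1.03×10⁻³ m

v⊥ = v sinθ = 3.69×10⁶·sin74° ≈ 3.547×10⁶ m/s.
r = m v⊥/(|q|B) = (9.109×10⁻³¹)(3.547×10⁶)/((1.602×10⁻¹⁹)(0.0196)) ≈ 1.03×10⁻³ m.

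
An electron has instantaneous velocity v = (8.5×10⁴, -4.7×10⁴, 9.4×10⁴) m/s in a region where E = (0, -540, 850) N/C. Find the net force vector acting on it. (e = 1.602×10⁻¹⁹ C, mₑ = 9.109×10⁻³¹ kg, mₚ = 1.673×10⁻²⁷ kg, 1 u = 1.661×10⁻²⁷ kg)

Only an electric field acts, so F = qE = (−1.602×10⁻¹⁹ C)·(0, -540, 850) = (0, 8.65×10⁻¹⁷, -1.36×10⁻¹⁶) N.

F ≈ (0, 8.65×10⁻¹⁷, -1.36×10⁻¹⁶) N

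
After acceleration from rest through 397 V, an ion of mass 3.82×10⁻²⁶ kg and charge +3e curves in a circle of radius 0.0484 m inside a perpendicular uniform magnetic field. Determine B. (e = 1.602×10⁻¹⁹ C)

v = √(2|q|V/m) = √(2·4.806×10⁻¹⁹·397/3.82×10⁻²⁶) ≈ 9.995×10⁴ m/s.
B = mv/(|q|r) = (3.82×10⁻²⁶)(9.995×10⁴)/((4.806×10⁻¹⁹)(0.0484)) ≈ 0.164 T.

B ≈ 0.164 T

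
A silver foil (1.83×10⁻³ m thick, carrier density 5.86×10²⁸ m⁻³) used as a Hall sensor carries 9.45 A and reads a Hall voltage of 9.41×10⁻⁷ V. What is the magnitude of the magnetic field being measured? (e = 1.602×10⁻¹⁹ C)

B ≈ 1.71 T

From V_H = IB/(n e t), B = V_H n e t / I.
B = (9.41×10⁻⁷)(5.86×10²⁸)(1.602×10⁻¹⁹)(1.83×10⁻³)/9.45 ≈ 1.71 T.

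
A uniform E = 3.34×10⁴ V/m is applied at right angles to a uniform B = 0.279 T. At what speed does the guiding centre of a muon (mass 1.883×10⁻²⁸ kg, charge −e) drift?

v_d ≈ 1.20×10⁵ m/s

In crossed fields the guiding centre drifts at v_d = |E×B|/B² = E/B, independent of charge and mass.
v_d = 3.34×10⁴/0.279 = 1.20×10⁵ m/s.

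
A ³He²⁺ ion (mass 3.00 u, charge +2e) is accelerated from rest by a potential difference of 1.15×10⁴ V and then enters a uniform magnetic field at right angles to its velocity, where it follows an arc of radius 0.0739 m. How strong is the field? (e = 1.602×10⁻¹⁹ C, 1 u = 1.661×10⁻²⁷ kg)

B ≈ 0.256 T

v = √(2|q|V/m) = √(2·3.204×10⁻¹⁹·1.15×10⁴/4.983×10⁻²⁷) ≈ 1.216×10⁶ m/s.
B = mv/(|q|r) = (4.983×10⁻²⁷)(1.216×10⁶)/((3.204×10⁻¹⁹)(0.0739)) ≈ 0.256 T.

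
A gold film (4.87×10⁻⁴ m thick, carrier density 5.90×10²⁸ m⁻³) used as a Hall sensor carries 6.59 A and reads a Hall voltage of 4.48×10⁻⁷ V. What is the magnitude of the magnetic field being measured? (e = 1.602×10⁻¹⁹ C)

From V_H = IB/(n e t), B = V_H n e t / I.
B = (4.48×10⁻⁷)(5.90×10²⁸)(1.602×10⁻¹⁹)(4.87×10⁻⁴)/6.59 ≈ 0.313 T.

B ≈ 0.313 T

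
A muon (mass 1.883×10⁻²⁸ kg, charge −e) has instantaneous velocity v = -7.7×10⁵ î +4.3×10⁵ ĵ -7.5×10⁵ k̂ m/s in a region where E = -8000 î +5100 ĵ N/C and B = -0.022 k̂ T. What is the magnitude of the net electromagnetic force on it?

v×B = (-9460, -1.69×10⁴, 0) N/C.
E + v×B = (-1.75×10⁴, -1.18×10⁴, 0) N/C.
F = q(E + v×B) = (−1.602×10⁻¹⁹ C)·(-1.75×10⁴, -1.18×10⁴, 0) = (2.80×10⁻¹⁵, 1.90×10⁻¹⁵, 0) N.
|F| = 3.38×10⁻¹⁵ N.

|F| ≈ 3.38×10⁻¹⁵ N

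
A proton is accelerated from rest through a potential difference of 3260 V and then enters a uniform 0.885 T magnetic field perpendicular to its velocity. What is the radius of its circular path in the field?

r ≈ 9.32×10⁻³ m

Acceleration: |q|V = ½mv² ⇒ v = √(2|q|V/m) = √(2·1.602×10⁻¹⁹·3260/1.673×10⁻²⁷) ≈ 7.901×10⁵ m/s.
In the field: r = mv/(|q|B) = (1.673×10⁻²⁷)(7.901×10⁵)/((1.602×10⁻¹⁹)(0.885)) ≈ 9.32×10⁻³ m.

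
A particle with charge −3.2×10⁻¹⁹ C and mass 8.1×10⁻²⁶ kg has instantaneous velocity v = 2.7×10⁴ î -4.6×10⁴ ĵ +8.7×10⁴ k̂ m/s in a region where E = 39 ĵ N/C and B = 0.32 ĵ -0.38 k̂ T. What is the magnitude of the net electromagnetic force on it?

|F| ≈ 5.43×10⁻¹⁵ N

v×B = (-1.04×10⁴, 1.03×10⁴, 8640) N/C.
E + v×B = (-1.04×10⁴, 1.03×10⁴, 8640) N/C.
F = q(E + v×B) = (−3.2×10⁻¹⁹ C)·(-1.04×10⁴, 1.03×10⁴, 8640) = (3.32×10⁻¹⁵, -3.30×10⁻¹⁵, -2.76×10⁻¹⁵) N.
|F| = 5.43×10⁻¹⁵ N.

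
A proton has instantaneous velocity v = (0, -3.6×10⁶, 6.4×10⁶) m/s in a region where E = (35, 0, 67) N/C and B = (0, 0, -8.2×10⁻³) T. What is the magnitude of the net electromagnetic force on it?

|F| ≈ 4.73×10⁻¹⁵ N

v×B = (2.95×10⁴, 0, 0) N/C.
E + v×B = (2.96×10⁴, 0, 67.0) N/C.
F = q(E + v×B) = (1.602×10⁻¹⁹ C)·(2.96×10⁴, 0, 67.0) = (4.73×10⁻¹⁵, 0, 1.07×10⁻¹⁷) N.
|F| = 4.73×10⁻¹⁵ N.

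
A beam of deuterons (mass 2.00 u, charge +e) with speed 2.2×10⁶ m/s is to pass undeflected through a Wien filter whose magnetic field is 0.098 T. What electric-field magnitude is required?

E = 2.2×10⁵ V/m

For straight-line motion qE = qvB, so E = vB.
E = 2.2×10⁶ × 0.098 = 2.2×10⁵ V/m.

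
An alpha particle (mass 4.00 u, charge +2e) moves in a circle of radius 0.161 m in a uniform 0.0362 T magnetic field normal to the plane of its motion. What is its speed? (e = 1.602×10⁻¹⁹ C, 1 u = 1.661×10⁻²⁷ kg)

v ≈ 2.81×10⁵ m/s

From |q|vB = mv²/r, v = |q|Br/m.
v = (3.204×10⁻¹⁹)(0.0362)(0.161)/6.644×10⁻²⁷ ≈ 2.81×10⁵ m/s.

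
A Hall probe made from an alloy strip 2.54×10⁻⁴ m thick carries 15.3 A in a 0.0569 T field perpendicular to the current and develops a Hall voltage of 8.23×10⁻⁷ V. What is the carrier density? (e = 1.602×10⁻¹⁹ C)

n ≈ 2.60×10²⁸ m⁻³

From V_H = IB/(n e t), n = IB/(V_H e t).
n = (15.3)(0.0569)/((8.23×10⁻⁷)(1.602×10⁻¹⁹)(2.54×10⁻⁴)) ≈ 2.60×10²⁸ m⁻³.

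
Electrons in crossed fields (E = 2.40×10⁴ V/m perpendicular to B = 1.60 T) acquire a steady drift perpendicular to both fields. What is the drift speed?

The E×B drift speed is v_d = E/B.
v_d = 2.40×10⁴/1.60 = 1.50×10⁴ m/s.

v_d ≈ 1.50×10⁴ m/s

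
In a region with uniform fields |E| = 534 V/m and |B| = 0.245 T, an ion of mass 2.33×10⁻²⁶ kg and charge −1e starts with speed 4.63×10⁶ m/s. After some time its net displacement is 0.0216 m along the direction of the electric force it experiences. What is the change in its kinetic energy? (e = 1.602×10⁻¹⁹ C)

The magnetic force is always ⟂ v and does no work; only the electric force changes KE.
ΔKE = F_E · d = |q|E d = (1.602×10⁻¹⁹)(534)(0.0216) ≈ 1.85×10⁻¹⁸ J.

ΔKE ≈ 1.85×10⁻¹⁸ J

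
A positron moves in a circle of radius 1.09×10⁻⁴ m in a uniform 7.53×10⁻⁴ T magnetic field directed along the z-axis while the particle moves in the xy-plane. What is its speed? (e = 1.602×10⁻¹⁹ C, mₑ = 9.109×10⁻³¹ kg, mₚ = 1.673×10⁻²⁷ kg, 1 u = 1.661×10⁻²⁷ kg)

v ≈ 1.44×10⁴ m/s

From |q|vB = mv²/r, v = |q|Br/m.
v = (1.602×10⁻¹⁹)(7.53×10⁻⁴)(1.09×10⁻⁴)/9.109×10⁻³¹ ≈ 1.44×10⁴ m/s.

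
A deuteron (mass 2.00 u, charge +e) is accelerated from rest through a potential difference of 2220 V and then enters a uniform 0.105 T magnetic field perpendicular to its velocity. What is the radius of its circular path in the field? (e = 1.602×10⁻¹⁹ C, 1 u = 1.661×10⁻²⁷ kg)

r ≈ 0.0914 m

Acceleration: |q|V = ½mv² ⇒ v = √(2|q|V/m) = √(2·1.602×10⁻¹⁹·2220/3.322×10⁻²⁷) ≈ 4.627×10⁵ m/s.
In the field: r = mv/(|q|B) = (3.322×10⁻²⁷)(4.627×10⁵)/((1.602×10⁻¹⁹)(0.105)) ≈ 0.0914 m.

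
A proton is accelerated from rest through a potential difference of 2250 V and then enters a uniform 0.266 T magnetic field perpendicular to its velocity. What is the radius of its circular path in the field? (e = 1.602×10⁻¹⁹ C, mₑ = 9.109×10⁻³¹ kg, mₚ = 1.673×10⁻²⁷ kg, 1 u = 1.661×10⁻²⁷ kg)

Acceleration: |q|V = ½mv² ⇒ v = √(2|q|V/m) = √(2·1.602×10⁻¹⁹·2250/1.673×10⁻²⁷) ≈ 6.564×10⁵ m/s.
In the field: r = mv/(|q|B) = (1.673×10⁻²⁷)(6.564×10⁵)/((1.602×10⁻¹⁹)(0.266)) ≈ 0.0258 m.

r ≈ 0.0258 m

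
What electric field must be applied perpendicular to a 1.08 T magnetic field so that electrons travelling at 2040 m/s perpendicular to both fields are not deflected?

E = 2200 V/m

For straight-line motion qE = qvB, so E = vB.
E = 2040 × 1.08 = 2200 V/m.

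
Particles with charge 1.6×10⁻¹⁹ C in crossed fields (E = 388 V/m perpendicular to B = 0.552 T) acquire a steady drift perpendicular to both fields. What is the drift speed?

The E×B drift speed is v_d = E/B.
v_d = 388/0.552 = 703 m/s.

v_d ≈ 703 m/s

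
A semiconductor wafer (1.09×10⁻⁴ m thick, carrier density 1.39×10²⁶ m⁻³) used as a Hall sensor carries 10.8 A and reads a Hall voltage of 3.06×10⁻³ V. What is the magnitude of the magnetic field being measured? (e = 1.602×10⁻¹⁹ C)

B ≈ 0.688 T

From V_H = IB/(n e t), B = V_H n e t / I.
B = (3.06×10⁻³)(1.39×10²⁶)(1.602×10⁻¹⁹)(1.09×10⁻⁴)/10.8 ≈ 0.688 T.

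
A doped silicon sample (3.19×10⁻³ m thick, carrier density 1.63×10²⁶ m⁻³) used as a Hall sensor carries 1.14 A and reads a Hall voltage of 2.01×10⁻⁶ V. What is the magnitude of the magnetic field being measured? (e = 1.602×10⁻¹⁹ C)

From V_H = IB/(n e t), B = V_H n e t / I.
B = (2.01×10⁻⁶)(1.63×10²⁶)(1.602×10⁻¹⁹)(3.19×10⁻³)/1.14 ≈ 0.147 T.

B ≈ 0.147 T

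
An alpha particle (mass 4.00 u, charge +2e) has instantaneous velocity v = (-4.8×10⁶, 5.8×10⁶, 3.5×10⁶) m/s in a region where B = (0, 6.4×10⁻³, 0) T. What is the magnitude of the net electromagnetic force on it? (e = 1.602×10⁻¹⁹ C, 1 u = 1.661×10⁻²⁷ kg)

v×B = (-2.24×10⁴, 0, -3.07×10⁴) N/C.
F = q v×B = (3.204×10⁻¹⁹ C)·(-2.24×10⁴, 0, -3.07×10⁴) = (-7.18×10⁻¹⁵, 0, -9.84×10⁻¹⁵) N.
|F| = 1.22×10⁻¹⁴ N.

|F| ≈ 1.22×10⁻¹⁴ N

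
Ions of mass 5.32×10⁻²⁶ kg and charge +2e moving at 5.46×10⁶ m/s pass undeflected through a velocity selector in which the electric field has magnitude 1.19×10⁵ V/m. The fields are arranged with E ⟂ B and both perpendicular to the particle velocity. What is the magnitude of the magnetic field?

Balance of forces in the selector: qE = qvB ⇒ B = E/v.
B = 1.19×10⁵/5.46×10⁶ = 0.0218 T.

B = 0.0218 T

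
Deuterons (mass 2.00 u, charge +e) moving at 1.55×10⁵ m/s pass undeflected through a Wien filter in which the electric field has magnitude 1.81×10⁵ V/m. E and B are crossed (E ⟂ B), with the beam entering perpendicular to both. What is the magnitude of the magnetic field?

B = 1.17 T

Balance of forces in the selector: qE = qvB ⇒ B = E/v.
B = 1.81×10⁵/1.55×10⁵ = 1.17 T.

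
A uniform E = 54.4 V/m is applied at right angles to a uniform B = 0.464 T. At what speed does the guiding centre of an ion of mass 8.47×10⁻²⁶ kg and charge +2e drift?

The steady drift has the magnetic force balancing the electric force, so v_d = E/B.
v_d = 54.4/0.464 = 117 m/s.

v_d ≈ 117 m/s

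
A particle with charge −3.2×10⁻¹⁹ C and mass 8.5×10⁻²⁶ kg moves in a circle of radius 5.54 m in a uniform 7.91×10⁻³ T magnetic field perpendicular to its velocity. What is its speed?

v ≈ 1.65×10⁵ m/s

From |q|vB = mv²/r, v = |q|Br/m.
v = (3.2×10⁻¹⁹)(7.91×10⁻³)(5.54)/8.5×10⁻²⁶ ≈ 1.65×10⁵ m/s.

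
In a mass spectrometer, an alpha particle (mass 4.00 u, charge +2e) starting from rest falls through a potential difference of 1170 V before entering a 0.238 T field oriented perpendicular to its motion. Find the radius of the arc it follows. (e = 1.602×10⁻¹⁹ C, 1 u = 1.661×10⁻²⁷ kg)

r ≈ 0.0293 m

Acceleration: |q|V = ½mv² ⇒ v = √(2|q|V/m) = √(2·3.204×10⁻¹⁹·1170/6.644×10⁻²⁷) ≈ 3.359×10⁵ m/s.
In the field: r = mv/(|q|B) = (6.644×10⁻²⁷)(3.359×10⁵)/((3.204×10⁻¹⁹)(0.238)) ≈ 0.0293 m.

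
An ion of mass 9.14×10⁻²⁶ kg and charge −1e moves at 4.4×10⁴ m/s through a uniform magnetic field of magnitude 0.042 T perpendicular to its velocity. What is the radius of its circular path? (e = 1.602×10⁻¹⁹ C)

The magnetic force provides the centripetal force: |q|vB = mv²/r.
r = mv/(|q|B) = (9.14×10⁻²⁶)(4.4×10⁴)/((1.602×10⁻¹⁹)(0.042)) ≈ 0.60 m.

r ≈ 0.60 m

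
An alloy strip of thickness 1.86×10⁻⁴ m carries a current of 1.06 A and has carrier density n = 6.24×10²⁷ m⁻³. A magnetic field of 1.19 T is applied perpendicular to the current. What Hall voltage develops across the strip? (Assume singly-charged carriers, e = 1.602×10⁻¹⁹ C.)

V_H = IB/(n e t).
V_H = (1.06)(1.19)/((6.24×10²⁷)(1.602×10⁻¹⁹)(1.86×10⁻⁴)) ≈ 6.78×10⁻⁶ V.

V_H ≈ 6.78×10⁻⁶ V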